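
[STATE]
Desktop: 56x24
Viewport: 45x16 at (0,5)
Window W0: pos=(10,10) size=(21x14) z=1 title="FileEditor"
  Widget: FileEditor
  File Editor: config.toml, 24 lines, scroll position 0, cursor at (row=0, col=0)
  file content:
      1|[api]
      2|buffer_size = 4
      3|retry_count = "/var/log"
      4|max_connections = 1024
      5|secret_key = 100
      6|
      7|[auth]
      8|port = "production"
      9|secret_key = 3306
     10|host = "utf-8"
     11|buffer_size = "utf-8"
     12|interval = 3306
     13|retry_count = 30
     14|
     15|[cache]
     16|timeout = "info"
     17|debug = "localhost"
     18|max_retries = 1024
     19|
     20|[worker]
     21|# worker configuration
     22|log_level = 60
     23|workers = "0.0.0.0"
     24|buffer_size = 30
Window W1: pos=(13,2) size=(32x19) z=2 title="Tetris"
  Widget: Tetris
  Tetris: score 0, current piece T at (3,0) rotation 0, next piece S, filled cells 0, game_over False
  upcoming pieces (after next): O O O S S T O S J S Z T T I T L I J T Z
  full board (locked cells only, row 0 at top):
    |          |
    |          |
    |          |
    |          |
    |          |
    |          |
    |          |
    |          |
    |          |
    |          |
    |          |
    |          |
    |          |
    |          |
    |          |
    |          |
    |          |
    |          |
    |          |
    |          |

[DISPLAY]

             ┃          │Next:              ┃
             ┃          │ ░░                ┃
             ┃          │░░                 ┃
             ┃          │                   ┃
             ┃          │                   ┃
          ┏━━┃          │                   ┃
          ┃ F┃          │Score:             ┃
          ┠──┃          │0                  ┃
          ┃█a┃          │                   ┃
          ┃bu┃          │                   ┃
          ┃re┃          │                   ┃
          ┃ma┃          │                   ┃
          ┃se┃          │                   ┃
          ┃  ┃          │                   ┃
          ┃[a┃          │                   ┃
          ┃po┗━━━━━━━━━━━━━━━━━━━━━━━━━━━━━━┛


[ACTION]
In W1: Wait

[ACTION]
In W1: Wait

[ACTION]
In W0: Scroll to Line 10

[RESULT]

             ┃          │Next:              ┃
             ┃          │ ░░                ┃
             ┃          │░░                 ┃
             ┃          │                   ┃
             ┃          │                   ┃
          ┏━━┃          │                   ┃
          ┃ F┃          │Score:             ┃
          ┠──┃          │0                  ┃
          ┃ho┃          │                   ┃
          ┃bu┃          │                   ┃
          ┃in┃          │                   ┃
          ┃re┃          │                   ┃
          ┃  ┃          │                   ┃
          ┃[c┃          │                   ┃
          ┃ti┃          │                   ┃
          ┃de┗━━━━━━━━━━━━━━━━━━━━━━━━━━━━━━┛


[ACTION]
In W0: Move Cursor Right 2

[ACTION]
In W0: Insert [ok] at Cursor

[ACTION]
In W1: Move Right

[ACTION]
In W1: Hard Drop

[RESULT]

             ┃          │Next:              ┃
             ┃          │▓▓                 ┃
             ┃          │▓▓                 ┃
             ┃          │                   ┃
             ┃          │                   ┃
          ┏━━┃          │                   ┃
          ┃ F┃          │Score:             ┃
          ┠──┃          │0                  ┃
          ┃ho┃          │                   ┃
          ┃bu┃          │                   ┃
          ┃in┃          │                   ┃
          ┃re┃          │                   ┃
          ┃  ┃          │                   ┃
          ┃[c┃     ▒    │                   ┃
          ┃ti┃    ▒▒▒   │                   ┃
          ┃de┗━━━━━━━━━━━━━━━━━━━━━━━━━━━━━━┛


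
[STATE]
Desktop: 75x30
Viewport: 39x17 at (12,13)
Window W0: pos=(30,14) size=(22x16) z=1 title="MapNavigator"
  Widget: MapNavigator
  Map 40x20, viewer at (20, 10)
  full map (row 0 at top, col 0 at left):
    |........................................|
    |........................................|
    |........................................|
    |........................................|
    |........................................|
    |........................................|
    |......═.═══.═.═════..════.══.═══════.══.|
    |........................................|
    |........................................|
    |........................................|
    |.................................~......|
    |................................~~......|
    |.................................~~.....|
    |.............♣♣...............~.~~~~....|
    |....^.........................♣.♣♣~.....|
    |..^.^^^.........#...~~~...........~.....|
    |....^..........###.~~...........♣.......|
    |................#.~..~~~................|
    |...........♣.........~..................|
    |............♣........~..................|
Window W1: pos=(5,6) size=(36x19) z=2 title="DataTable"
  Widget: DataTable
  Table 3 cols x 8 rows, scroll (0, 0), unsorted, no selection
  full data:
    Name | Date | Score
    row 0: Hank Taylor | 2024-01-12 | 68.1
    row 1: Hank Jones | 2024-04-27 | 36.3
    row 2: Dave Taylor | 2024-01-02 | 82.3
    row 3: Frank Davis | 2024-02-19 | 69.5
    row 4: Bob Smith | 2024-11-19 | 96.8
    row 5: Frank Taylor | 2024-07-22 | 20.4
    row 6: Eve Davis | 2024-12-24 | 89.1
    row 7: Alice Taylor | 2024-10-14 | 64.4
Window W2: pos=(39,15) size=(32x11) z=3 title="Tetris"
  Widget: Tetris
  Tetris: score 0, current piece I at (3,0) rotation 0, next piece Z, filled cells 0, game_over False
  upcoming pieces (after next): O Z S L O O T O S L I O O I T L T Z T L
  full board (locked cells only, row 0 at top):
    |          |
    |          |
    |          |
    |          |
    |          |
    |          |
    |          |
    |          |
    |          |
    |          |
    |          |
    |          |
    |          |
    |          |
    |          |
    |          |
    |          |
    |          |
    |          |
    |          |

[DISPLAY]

aylor │2024-01-02│82.3      ┃          
Davis │2024-02-19│69.5      ┃━━━━━━━━━━
ith   │2024-11-19│96.8     ┏━━━━━━━━━━━
Taylor│2024-07-22│20.4     ┃ Tetris    
vis   │2024-12-24│89.1     ┠───────────
Taylor│2024-10-14│64.4     ┃          │
                           ┃          │
                           ┃          │
                           ┃          │
                           ┃          │
                           ┃          │
━━━━━━━━━━━━━━━━━━━━━━━━━━━┃          │
                  ┃........┗━━━━━━━━━━━
                  ┃...♣♣...............
                  ┃....................
                  ┃......#...~~~.......
                  ┗━━━━━━━━━━━━━━━━━━━━


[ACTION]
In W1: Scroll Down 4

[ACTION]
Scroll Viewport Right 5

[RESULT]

 │2024-01-02│82.3      ┃               
 │2024-02-19│69.5      ┃━━━━━━━━━━┓    
 │2024-11-19│96.8     ┏━━━━━━━━━━━━━━━━
r│2024-07-22│20.4     ┃ Tetris         
 │2024-12-24│89.1     ┠────────────────
r│2024-10-14│64.4     ┃          │Next:
                      ┃          │▓▓   
                      ┃          │ ▓▓  
                      ┃          │     
                      ┃          │     
                      ┃          │     
━━━━━━━━━━━━━━━━━━━━━━┃          │Score
             ┃........┗━━━━━━━━━━━━━━━━
             ┃...♣♣...............┃    
             ┃....................┃    
             ┃......#...~~~.......┃    
             ┗━━━━━━━━━━━━━━━━━━━━┛    


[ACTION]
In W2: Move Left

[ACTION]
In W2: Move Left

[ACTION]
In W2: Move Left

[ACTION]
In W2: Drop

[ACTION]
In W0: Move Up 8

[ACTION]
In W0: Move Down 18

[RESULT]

 │2024-01-02│82.3      ┃               
 │2024-02-19│69.5      ┃━━━━━━━━━━┓    
 │2024-11-19│96.8     ┏━━━━━━━━━━━━━━━━
r│2024-07-22│20.4     ┃ Tetris         
 │2024-12-24│89.1     ┠────────────────
r│2024-10-14│64.4     ┃          │Next:
                      ┃          │▓▓   
                      ┃          │ ▓▓  
                      ┃          │     
                      ┃          │     
                      ┃          │     
━━━━━━━━━━━━━━━━━━━━━━┃          │Score
             ┃        ┗━━━━━━━━━━━━━━━━
             ┃                    ┃    
             ┃                    ┃    
             ┃                    ┃    
             ┗━━━━━━━━━━━━━━━━━━━━┛    


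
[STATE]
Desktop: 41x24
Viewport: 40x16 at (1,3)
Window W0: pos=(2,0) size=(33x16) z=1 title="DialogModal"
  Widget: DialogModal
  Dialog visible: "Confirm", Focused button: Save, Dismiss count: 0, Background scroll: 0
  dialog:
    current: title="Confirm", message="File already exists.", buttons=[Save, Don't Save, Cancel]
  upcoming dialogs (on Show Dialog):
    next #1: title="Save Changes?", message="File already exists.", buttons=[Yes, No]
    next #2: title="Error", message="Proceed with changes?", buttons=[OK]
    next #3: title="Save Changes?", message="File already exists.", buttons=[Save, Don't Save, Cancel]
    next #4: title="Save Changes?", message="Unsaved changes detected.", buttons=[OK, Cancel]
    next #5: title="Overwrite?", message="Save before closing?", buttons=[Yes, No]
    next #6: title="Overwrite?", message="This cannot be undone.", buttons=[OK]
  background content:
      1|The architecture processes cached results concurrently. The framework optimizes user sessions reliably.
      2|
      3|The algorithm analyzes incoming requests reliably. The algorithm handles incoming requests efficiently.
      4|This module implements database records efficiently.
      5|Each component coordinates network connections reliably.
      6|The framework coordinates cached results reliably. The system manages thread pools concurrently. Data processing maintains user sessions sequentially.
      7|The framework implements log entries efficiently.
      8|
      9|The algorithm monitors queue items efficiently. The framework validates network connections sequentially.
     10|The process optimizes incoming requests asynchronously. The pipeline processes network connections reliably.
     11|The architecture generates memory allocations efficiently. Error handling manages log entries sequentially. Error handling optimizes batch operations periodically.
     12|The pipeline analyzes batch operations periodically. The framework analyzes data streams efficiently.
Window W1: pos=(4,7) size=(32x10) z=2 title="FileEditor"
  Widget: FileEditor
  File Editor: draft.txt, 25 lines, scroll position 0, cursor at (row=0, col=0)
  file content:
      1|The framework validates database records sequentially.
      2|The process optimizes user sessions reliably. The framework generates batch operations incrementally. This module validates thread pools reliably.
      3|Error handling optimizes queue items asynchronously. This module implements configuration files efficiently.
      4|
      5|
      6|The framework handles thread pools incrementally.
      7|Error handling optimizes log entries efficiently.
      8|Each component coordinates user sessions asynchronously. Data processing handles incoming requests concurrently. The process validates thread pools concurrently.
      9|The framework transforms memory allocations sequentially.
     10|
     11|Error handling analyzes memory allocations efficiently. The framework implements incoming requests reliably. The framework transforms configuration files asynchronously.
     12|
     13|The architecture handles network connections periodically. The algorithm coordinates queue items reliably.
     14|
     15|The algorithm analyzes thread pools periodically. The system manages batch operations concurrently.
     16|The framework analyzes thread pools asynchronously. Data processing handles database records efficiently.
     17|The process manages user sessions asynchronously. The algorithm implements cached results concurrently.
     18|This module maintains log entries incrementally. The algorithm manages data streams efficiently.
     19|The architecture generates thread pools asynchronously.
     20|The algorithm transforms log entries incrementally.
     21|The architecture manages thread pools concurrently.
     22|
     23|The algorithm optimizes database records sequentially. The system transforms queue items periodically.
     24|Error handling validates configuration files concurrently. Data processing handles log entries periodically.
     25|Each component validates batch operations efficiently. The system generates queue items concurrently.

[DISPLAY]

 ┃The architecture processes cach┃      
 ┃                               ┃      
 ┃The algorithm analyzes incoming┃      
 ┃Th┌─────────────────────────┐se┃      
 ┃E┏━━━━━━━━━━━━━━━━━━━━━━━━━━━━━━┓     
 ┃T┃ FileEditor                   ┃     
 ┃T┠──────────────────────────────┨     
 ┃ ┃█he framework validates datab▲┃     
 ┃T┃The process optimizes user se█┃     
 ┃T┃Error handling optimizes queu░┃     
 ┃T┃                             ░┃     
 ┃T┃                             ░┃     
 ┗━┃The framework handles thread ▼┃     
   ┗━━━━━━━━━━━━━━━━━━━━━━━━━━━━━━┛     
                                        
                                        


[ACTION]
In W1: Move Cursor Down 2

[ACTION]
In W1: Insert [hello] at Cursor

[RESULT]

 ┃The architecture processes cach┃      
 ┃                               ┃      
 ┃The algorithm analyzes incoming┃      
 ┃Th┌─────────────────────────┐se┃      
 ┃E┏━━━━━━━━━━━━━━━━━━━━━━━━━━━━━━┓     
 ┃T┃ FileEditor                   ┃     
 ┃T┠──────────────────────────────┨     
 ┃ ┃The framework validates datab▲┃     
 ┃T┃The process optimizes user se█┃     
 ┃T┃hello█rror handling optimizes░┃     
 ┃T┃                             ░┃     
 ┃T┃                             ░┃     
 ┗━┃The framework handles thread ▼┃     
   ┗━━━━━━━━━━━━━━━━━━━━━━━━━━━━━━┛     
                                        
                                        


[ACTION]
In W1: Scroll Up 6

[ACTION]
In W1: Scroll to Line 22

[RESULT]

 ┃The architecture processes cach┃      
 ┃                               ┃      
 ┃The algorithm analyzes incoming┃      
 ┃Th┌─────────────────────────┐se┃      
 ┃E┏━━━━━━━━━━━━━━━━━━━━━━━━━━━━━━┓     
 ┃T┃ FileEditor                   ┃     
 ┃T┠──────────────────────────────┨     
 ┃ ┃The algorithm transforms log ▲┃     
 ┃T┃The architecture manages thre░┃     
 ┃T┃                             ░┃     
 ┃T┃The algorithm optimizes datab░┃     
 ┃T┃Error handling validates conf█┃     
 ┗━┃Each component validates batc▼┃     
   ┗━━━━━━━━━━━━━━━━━━━━━━━━━━━━━━┛     
                                        
                                        


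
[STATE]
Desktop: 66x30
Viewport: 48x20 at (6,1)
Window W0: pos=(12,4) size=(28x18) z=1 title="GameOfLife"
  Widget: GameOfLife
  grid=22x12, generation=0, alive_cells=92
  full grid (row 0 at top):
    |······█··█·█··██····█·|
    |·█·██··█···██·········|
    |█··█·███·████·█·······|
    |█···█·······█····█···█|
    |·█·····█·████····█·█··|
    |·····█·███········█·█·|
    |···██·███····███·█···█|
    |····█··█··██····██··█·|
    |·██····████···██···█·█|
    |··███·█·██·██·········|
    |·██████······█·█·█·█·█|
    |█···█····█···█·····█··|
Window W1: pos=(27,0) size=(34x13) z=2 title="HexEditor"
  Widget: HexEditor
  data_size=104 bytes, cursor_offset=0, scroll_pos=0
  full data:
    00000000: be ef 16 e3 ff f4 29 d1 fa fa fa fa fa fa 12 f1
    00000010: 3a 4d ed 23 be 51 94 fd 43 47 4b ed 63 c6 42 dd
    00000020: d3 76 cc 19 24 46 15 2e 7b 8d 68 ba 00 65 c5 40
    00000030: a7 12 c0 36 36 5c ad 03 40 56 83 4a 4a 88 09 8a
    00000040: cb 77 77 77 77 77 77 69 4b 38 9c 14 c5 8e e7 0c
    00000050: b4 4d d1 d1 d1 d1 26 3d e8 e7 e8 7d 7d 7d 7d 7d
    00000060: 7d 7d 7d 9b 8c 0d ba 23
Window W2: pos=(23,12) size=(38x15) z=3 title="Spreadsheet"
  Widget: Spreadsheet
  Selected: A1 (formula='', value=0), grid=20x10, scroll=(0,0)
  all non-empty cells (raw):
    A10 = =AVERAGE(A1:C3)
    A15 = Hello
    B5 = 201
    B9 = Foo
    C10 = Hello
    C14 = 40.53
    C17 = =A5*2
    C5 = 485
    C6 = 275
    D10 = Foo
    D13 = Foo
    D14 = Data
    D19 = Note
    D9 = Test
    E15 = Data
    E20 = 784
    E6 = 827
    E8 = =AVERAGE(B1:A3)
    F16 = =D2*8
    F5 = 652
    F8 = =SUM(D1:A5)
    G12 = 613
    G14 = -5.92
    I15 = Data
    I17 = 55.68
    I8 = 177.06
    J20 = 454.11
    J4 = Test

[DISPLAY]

                     ┃ HexEditor                
                     ┠──────────────────────────
                     ┃00000000  BE ef 16 e3 ff f
      ┏━━━━━━━━━━━━━━┃00000010  3a 4d ed 23 be 5
      ┃ GameOfLife   ┃00000020  d3 76 cc 19 24 4
      ┠──────────────┃00000030  a7 12 c0 36 36 5
      ┃Gen: 0        ┃00000040  cb 77 77 77 77 7
      ┃······█··█·█··┃00000050  b4 4d d1 d1 d1 d
      ┃·█·██··█···██·┃00000060  7d 7d 7d 9b 8c 0
      ┃█··█·███·████·┃                          
      ┃█···█·······█·┃                          
      ┃·█·····█·█┏━━━━━━━━━━━━━━━━━━━━━━━━━━━━━━
      ┃·····█·███┃ Spreadsheet                  
      ┃···██·███·┠──────────────────────────────
      ┃····█··█··┃A1:                           
      ┃·██····███┃       A       B       C      
      ┃··███·█·██┃------------------------------
      ┃·██████···┃  1      [0]       0       0  
      ┃█···█····█┃  2        0       0       0  
      ┃          ┃  3        0       0       0  


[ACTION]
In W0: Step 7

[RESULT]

                     ┃ HexEditor                
                     ┠──────────────────────────
                     ┃00000000  BE ef 16 e3 ff f
      ┏━━━━━━━━━━━━━━┃00000010  3a 4d ed 23 be 5
      ┃ GameOfLife   ┃00000020  d3 76 cc 19 24 4
      ┠──────────────┃00000030  a7 12 c0 36 36 5
      ┃Gen: 7        ┃00000040  cb 77 77 77 77 7
      ┃····██········┃00000050  b4 4d d1 d1 d1 d
      ┃···█··█·······┃00000060  7d 7d 7d 9b 8c 0
      ┃······█·█·····┃                          
      ┃······██······┃                          
      ┃··········┏━━━━━━━━━━━━━━━━━━━━━━━━━━━━━━
      ┃··········┃ Spreadsheet                  
      ┃·█·······█┠──────────────────────────────
      ┃█·····███·┃A1:                           
      ┃█·█·█·█··█┃       A       B       C      
      ┃█··██·██··┃------------------------------
      ┃█··█······┃  1      [0]       0       0  
      ┃·█········┃  2        0       0       0  
      ┃          ┃  3        0       0       0  


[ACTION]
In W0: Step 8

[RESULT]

                     ┃ HexEditor                
                     ┠──────────────────────────
                     ┃00000000  BE ef 16 e3 ff f
      ┏━━━━━━━━━━━━━━┃00000010  3a 4d ed 23 be 5
      ┃ GameOfLife   ┃00000020  d3 76 cc 19 24 4
      ┠──────────────┃00000030  a7 12 c0 36 36 5
      ┃Gen: 15       ┃00000040  cb 77 77 77 77 7
      ┃··············┃00000050  b4 4d d1 d1 d1 d
      ┃·······█······┃00000060  7d 7d 7d 9b 8c 0
      ┃···███··█·····┃                          
      ┃·······█······┃                          
      ┃········█·┏━━━━━━━━━━━━━━━━━━━━━━━━━━━━━━
      ┃·······██·┃ Spreadsheet                  
      ┃······█·█·┠──────────────────────────────
      ┃·····█████┃A1:                           
      ┃·····█·███┃       A       B       C      
      ┃██·███·██·┃------------------------------
      ┃█·██··█···┃  1      [0]       0       0  
      ┃·███······┃  2        0       0       0  
      ┃          ┃  3        0       0       0  


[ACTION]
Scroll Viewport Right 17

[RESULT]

         ┃ HexEditor                      ┃     
         ┠────────────────────────────────┨     
         ┃00000000  BE ef 16 e3 ff f4 29 d┃     
━━━━━━━━━┃00000010  3a 4d ed 23 be 51 94 f┃     
OfLife   ┃00000020  d3 76 cc 19 24 46 15 2┃     
─────────┃00000030  a7 12 c0 36 36 5c ad 0┃     
15       ┃00000040  cb 77 77 77 77 77 77 6┃     
·········┃00000050  b4 4d d1 d1 d1 d1 26 3┃     
··█······┃00000060  7d 7d 7d 9b 8c 0d ba 2┃     
█··█·····┃                                ┃     
··█······┃                                ┃     
···█·┏━━━━━━━━━━━━━━━━━━━━━━━━━━━━━━━━━━━━┓     
··██·┃ Spreadsheet                        ┃     
·█·█·┠────────────────────────────────────┨     
█████┃A1:                                 ┃     
█·███┃       A       B       C       D    ┃     
█·██·┃------------------------------------┃     
·█···┃  1      [0]       0       0       0┃     
·····┃  2        0       0       0       0┃     
     ┃  3        0       0       0       0┃     


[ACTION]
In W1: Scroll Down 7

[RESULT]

         ┃ HexEditor                      ┃     
         ┠────────────────────────────────┨     
         ┃00000060  7d 7d 7d 9b 8c 0d ba 2┃     
━━━━━━━━━┃                                ┃     
OfLife   ┃                                ┃     
─────────┃                                ┃     
15       ┃                                ┃     
·········┃                                ┃     
··█······┃                                ┃     
█··█·····┃                                ┃     
··█······┃                                ┃     
···█·┏━━━━━━━━━━━━━━━━━━━━━━━━━━━━━━━━━━━━┓     
··██·┃ Spreadsheet                        ┃     
·█·█·┠────────────────────────────────────┨     
█████┃A1:                                 ┃     
█·███┃       A       B       C       D    ┃     
█·██·┃------------------------------------┃     
·█···┃  1      [0]       0       0       0┃     
·····┃  2        0       0       0       0┃     
     ┃  3        0       0       0       0┃     


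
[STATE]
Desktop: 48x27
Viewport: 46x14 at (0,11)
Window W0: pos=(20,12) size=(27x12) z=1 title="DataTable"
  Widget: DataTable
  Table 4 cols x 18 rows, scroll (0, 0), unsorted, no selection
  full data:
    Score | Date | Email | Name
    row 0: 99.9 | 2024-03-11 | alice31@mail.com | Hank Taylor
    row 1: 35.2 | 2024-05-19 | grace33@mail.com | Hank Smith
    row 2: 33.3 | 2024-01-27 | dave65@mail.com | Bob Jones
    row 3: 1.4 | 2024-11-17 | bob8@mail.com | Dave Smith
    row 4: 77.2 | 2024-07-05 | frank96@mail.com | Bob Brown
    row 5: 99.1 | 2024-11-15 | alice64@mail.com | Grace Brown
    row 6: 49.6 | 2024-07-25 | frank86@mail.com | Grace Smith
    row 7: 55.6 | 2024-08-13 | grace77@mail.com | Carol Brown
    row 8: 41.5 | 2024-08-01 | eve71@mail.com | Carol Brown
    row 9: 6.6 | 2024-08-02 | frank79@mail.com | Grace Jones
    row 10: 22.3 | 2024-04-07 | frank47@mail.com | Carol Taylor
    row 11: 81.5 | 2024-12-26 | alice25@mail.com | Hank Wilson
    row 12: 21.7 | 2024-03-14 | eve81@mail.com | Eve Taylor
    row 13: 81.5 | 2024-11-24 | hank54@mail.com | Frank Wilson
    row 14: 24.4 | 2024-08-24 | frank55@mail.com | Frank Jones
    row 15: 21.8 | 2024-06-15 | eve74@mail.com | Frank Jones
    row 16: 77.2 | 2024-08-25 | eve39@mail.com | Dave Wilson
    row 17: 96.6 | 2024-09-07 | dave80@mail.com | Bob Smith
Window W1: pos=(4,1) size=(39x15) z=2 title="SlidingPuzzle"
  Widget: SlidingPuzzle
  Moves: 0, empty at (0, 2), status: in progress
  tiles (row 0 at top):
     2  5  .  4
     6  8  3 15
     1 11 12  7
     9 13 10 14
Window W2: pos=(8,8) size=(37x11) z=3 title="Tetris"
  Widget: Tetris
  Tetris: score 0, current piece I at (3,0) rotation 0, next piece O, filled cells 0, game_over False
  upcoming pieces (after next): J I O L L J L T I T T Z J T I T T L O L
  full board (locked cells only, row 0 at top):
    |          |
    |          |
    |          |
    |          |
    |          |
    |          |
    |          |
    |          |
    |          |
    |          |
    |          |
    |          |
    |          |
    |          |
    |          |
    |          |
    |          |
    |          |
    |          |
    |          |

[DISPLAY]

    ┃│  ┃          │Next:                   ┃ 
    ┃└──┃          │▓▓                      ┃━
    ┃Mov┃          │▓▓                      ┃ 
    ┃   ┃          │                        ┃─
    ┗━━━┃          │                        ┃ 
        ┃          │                        ┃─
        ┃          │Score:                  ┃@
        ┗━━━━━━━━━━━━━━━━━━━━━━━━━━━━━━━━━━━┛@
                    ┃33.3 │2024-01-27│dave65@m
                    ┃1.4  │2024-11-17│bob8@mai
                    ┃77.2 │2024-07-05│frank96@
                    ┃99.1 │2024-11-15│alice64@
                    ┗━━━━━━━━━━━━━━━━━━━━━━━━━
                                              


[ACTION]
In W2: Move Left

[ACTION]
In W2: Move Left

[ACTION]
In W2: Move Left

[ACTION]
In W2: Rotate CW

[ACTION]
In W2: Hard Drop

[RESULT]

    ┃│  ┃          │Next:                   ┃ 
    ┃└──┃          │█                       ┃━
    ┃Mov┃          │███                     ┃ 
    ┃   ┃█         │                        ┃─
    ┗━━━┃█         │                        ┃ 
        ┃█         │                        ┃─
        ┃█         │Score:                  ┃@
        ┗━━━━━━━━━━━━━━━━━━━━━━━━━━━━━━━━━━━┛@
                    ┃33.3 │2024-01-27│dave65@m
                    ┃1.4  │2024-11-17│bob8@mai
                    ┃77.2 │2024-07-05│frank96@
                    ┃99.1 │2024-11-15│alice64@
                    ┗━━━━━━━━━━━━━━━━━━━━━━━━━
                                              


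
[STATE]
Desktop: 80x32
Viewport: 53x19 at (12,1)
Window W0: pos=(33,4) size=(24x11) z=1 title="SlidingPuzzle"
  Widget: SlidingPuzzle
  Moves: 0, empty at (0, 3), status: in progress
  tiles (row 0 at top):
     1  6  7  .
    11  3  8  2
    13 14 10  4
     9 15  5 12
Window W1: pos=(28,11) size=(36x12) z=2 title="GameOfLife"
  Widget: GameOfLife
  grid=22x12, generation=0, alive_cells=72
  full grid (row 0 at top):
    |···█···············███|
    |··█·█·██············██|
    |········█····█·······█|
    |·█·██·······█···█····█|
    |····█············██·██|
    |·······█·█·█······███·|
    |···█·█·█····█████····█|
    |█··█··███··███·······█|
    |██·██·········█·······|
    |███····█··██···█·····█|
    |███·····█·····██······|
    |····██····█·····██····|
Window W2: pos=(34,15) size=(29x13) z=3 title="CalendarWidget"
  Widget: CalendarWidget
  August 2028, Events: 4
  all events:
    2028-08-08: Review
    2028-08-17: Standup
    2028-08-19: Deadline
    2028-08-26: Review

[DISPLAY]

                                                     
                                                     
                                                     
                     ┏━━━━━━━━━━━━━━━━━━━━━━┓        
                     ┃ SlidingPuzzle        ┃        
                     ┠──────────────────────┨        
                     ┃┌────┬────┬────┬────┐ ┃        
                     ┃│  1 │  6 │  7 │    │ ┃        
                     ┃├────┼────┼────┼────┤ ┃        
                     ┃│ 11 │  3 │  8 │  2 │ ┃        
                ┏━━━━━━━━━━━━━━━━━━━━━━━━━━━━━━━━━━┓ 
                ┃ GameOfLife                       ┃ 
                ┠──────────────────────────────────┨ 
                ┃Gen: 0                            ┃ 
                ┃·····┏━━━━━━━━━━━━━━━━━━━━━━━━━━━┓┃ 
                ┃·█·██┃ CalendarWidget            ┃┃ 
                ┃····█┠───────────────────────────┨┃ 
                ┃·····┃        August 2028        ┃┃ 
                ┃···█·┃Mo Tu We Th Fr Sa Su       ┃┃ 


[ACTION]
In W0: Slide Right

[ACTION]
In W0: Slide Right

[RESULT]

                                                     
                                                     
                                                     
                     ┏━━━━━━━━━━━━━━━━━━━━━━┓        
                     ┃ SlidingPuzzle        ┃        
                     ┠──────────────────────┨        
                     ┃┌────┬────┬────┬────┐ ┃        
                     ┃│  1 │    │  6 │  7 │ ┃        
                     ┃├────┼────┼────┼────┤ ┃        
                     ┃│ 11 │  3 │  8 │  2 │ ┃        
                ┏━━━━━━━━━━━━━━━━━━━━━━━━━━━━━━━━━━┓ 
                ┃ GameOfLife                       ┃ 
                ┠──────────────────────────────────┨ 
                ┃Gen: 0                            ┃ 
                ┃·····┏━━━━━━━━━━━━━━━━━━━━━━━━━━━┓┃ 
                ┃·█·██┃ CalendarWidget            ┃┃ 
                ┃····█┠───────────────────────────┨┃ 
                ┃·····┃        August 2028        ┃┃ 
                ┃···█·┃Mo Tu We Th Fr Sa Su       ┃┃ 


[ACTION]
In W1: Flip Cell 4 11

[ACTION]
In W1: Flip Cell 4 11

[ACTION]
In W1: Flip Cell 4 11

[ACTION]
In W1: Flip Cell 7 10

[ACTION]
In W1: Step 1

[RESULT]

                                                     
                                                     
                                                     
                     ┏━━━━━━━━━━━━━━━━━━━━━━┓        
                     ┃ SlidingPuzzle        ┃        
                     ┠──────────────────────┨        
                     ┃┌────┬────┬────┬────┐ ┃        
                     ┃│  1 │    │  6 │  7 │ ┃        
                     ┃├────┼────┼────┼────┤ ┃        
                     ┃│ 11 │  3 │  8 │  2 │ ┃        
                ┏━━━━━━━━━━━━━━━━━━━━━━━━━━━━━━━━━━┓ 
                ┃ GameOfLife                       ┃ 
                ┠──────────────────────────────────┨ 
                ┃Gen: 1                            ┃ 
                ┃··█·█┏━━━━━━━━━━━━━━━━━━━━━━━━━━━┓┃ 
                ┃···██┃ CalendarWidget            ┃┃ 
                ┃···██┠───────────────────────────┨┃ 
                ┃····█┃        August 2028        ┃┃ 
                ┃····█┃Mo Tu We Th Fr Sa Su       ┃┃ 


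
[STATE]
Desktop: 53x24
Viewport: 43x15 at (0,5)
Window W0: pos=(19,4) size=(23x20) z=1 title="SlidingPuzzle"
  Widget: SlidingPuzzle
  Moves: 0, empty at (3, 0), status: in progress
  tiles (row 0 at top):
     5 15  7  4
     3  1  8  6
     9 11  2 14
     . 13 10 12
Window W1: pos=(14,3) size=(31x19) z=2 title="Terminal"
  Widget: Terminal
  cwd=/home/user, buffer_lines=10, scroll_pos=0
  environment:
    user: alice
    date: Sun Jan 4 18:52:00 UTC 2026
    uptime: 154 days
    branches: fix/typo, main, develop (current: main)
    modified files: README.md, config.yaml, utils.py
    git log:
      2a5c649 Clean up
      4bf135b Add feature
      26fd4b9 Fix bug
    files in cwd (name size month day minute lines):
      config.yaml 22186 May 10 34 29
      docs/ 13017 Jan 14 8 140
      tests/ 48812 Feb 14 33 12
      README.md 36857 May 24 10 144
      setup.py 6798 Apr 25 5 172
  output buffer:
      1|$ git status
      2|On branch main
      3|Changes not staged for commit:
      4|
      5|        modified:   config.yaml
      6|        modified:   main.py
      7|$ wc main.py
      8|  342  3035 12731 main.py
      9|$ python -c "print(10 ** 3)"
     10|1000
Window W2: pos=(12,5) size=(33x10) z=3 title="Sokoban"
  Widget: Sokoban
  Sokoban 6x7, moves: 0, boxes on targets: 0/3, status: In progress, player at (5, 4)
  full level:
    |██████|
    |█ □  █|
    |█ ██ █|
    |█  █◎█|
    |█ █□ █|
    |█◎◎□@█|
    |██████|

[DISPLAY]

            ┏━━━━━━━━━━━━━━━━━━━━━━━━━━━━━━
            ┃ Sokoban                      
            ┠──────────────────────────────
            ┃██████                        
            ┃█ □  █                        
            ┃█ ██ █                        
            ┃█  █◎█                        
            ┃█ █□ █                        
            ┃█◎◎□@█                        
            ┗━━━━━━━━━━━━━━━━━━━━━━━━━━━━━━
              ┃1000                        
              ┃$ █                         
              ┃                            
              ┃                            
              ┃                            


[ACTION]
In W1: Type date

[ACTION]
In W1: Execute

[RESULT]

            ┏━━━━━━━━━━━━━━━━━━━━━━━━━━━━━━
            ┃ Sokoban                      
            ┠──────────────────────────────
            ┃██████                        
            ┃█ □  █                        
            ┃█ ██ █                        
            ┃█  █◎█                        
            ┃█ █□ █                        
            ┃█◎◎□@█                        
            ┗━━━━━━━━━━━━━━━━━━━━━━━━━━━━━━
              ┃1000                        
              ┃$ date                      
              ┃Sun Jan 4 18:52:00 UTC 2026 
              ┃$ █                         
              ┃                            


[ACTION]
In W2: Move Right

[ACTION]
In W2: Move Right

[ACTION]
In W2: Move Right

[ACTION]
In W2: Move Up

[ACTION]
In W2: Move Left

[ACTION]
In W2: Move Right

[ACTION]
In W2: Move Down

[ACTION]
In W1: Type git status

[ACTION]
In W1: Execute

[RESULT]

            ┏━━━━━━━━━━━━━━━━━━━━━━━━━━━━━━
            ┃ Sokoban                      
            ┠──────────────────────────────
            ┃██████                        
            ┃█ □  █                        
            ┃█ ██ █                        
            ┃█  █◎█                        
            ┃█ █□ █                        
            ┃█◎◎□@█                        
            ┗━━━━━━━━━━━━━━━━━━━━━━━━━━━━━━
              ┃Changes not staged for commi
              ┃                            
              ┃        modified:   README.m
              ┃        modified:   config.y
              ┃        modified:   utils.py
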